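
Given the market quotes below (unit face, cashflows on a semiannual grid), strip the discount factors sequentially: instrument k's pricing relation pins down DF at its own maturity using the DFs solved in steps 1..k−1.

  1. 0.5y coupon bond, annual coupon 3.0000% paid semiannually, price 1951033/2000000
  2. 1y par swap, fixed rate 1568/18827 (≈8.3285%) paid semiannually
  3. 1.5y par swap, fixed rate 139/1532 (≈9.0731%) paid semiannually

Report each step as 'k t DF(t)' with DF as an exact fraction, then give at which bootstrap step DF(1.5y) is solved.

1 1/2 9611/10000
2 1 576/625
3 3/2 8749/10000
DF(1.5y) is solved at step 3

step 1 [0.5y] bond c/2=3/200: DF=(1951033/2000000 − 3/200·(0))/(1+3/200) = 9611/10000 ≈ 0.961100
step 2 [1y] swap r/2=784/18827: DF=(1 − 784/18827·(0.961100))/(1+784/18827) = 576/625 ≈ 0.921600
step 3 [1.5y] swap r/2=139/3064: DF=(1 − 139/3064·(0.961100+0.921600))/(1+139/3064) = 8749/10000 ≈ 0.874900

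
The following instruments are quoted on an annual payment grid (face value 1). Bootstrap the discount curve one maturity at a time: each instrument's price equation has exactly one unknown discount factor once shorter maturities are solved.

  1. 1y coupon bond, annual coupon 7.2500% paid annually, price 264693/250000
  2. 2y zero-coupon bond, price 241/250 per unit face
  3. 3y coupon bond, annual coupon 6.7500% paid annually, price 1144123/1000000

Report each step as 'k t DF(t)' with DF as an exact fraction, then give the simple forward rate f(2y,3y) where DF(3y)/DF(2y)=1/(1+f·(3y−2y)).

1 1 617/625
2 2 241/250
3 3 2371/2500
f(2y,3y) = ((241/250)/(2371/2500) − 1)/(1) = 39/2371 ≈ 1.6449%

step 1 [1y] bond c/1=29/400: DF=(264693/250000 − 29/400·(0))/(1+29/400) = 617/625 ≈ 0.987200
step 2 [2y] zero: DF = P = 241/250 ≈ 0.964000
step 3 [3y] bond c/1=27/400: DF=(1144123/1000000 − 27/400·(0.987200+0.964000))/(1+27/400) = 2371/2500 ≈ 0.948400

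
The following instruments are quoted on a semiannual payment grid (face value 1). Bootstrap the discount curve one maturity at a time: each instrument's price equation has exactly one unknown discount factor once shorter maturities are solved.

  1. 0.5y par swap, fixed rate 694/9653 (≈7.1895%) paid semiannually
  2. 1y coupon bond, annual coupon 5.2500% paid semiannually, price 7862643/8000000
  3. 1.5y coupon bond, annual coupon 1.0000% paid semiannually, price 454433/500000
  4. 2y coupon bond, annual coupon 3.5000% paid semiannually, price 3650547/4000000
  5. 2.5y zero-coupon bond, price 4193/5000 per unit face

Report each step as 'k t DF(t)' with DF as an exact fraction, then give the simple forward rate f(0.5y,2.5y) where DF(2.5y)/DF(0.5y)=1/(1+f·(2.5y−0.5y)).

1 1/2 9653/10000
2 1 933/1000
3 3/2 8949/10000
4 2 8489/10000
5 5/2 4193/5000
f(0.5y,2.5y) = ((9653/10000)/(4193/5000) − 1)/(2) = 181/2396 ≈ 7.5543%

step 1 [0.5y] swap r/2=347/9653: DF=(1 − 347/9653·(0))/(1+347/9653) = 9653/10000 ≈ 0.965300
step 2 [1y] bond c/2=21/800: DF=(7862643/8000000 − 21/800·(0.965300))/(1+21/800) = 933/1000 ≈ 0.933000
step 3 [1.5y] bond c/2=1/200: DF=(454433/500000 − 1/200·(0.965300+0.933000))/(1+1/200) = 8949/10000 ≈ 0.894900
step 4 [2y] bond c/2=7/400: DF=(3650547/4000000 − 7/400·(0.965300+0.933000+0.894900))/(1+7/400) = 8489/10000 ≈ 0.848900
step 5 [2.5y] zero: DF = P = 4193/5000 ≈ 0.838600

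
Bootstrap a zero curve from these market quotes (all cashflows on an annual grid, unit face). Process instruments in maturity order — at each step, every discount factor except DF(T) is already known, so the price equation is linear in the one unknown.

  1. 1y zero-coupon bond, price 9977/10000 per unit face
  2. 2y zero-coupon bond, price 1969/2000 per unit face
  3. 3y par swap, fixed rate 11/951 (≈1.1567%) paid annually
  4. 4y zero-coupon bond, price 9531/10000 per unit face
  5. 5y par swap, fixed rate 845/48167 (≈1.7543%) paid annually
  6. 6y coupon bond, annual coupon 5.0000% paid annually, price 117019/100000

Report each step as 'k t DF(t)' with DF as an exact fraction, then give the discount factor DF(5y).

1 1 9977/10000
2 2 1969/2000
3 3 9659/10000
4 4 9531/10000
5 5 1831/2000
6 6 8851/10000
DF(5y) = 1831/2000 ≈ 0.915500

step 1 [1y] zero: DF = P = 9977/10000 ≈ 0.997700
step 2 [2y] zero: DF = P = 1969/2000 ≈ 0.984500
step 3 [3y] swap r/1=11/951: DF=(1 − 11/951·(0.997700+0.984500))/(1+11/951) = 9659/10000 ≈ 0.965900
step 4 [4y] zero: DF = P = 9531/10000 ≈ 0.953100
step 5 [5y] swap r/1=845/48167: DF=(1 − 845/48167·(0.997700+0.984500+0.965900+0.953100))/(1+845/48167) = 1831/2000 ≈ 0.915500
step 6 [6y] bond c/1=1/20: DF=(117019/100000 − 1/20·(0.997700+0.984500+0.965900+0.953100+0.915500))/(1+1/20) = 8851/10000 ≈ 0.885100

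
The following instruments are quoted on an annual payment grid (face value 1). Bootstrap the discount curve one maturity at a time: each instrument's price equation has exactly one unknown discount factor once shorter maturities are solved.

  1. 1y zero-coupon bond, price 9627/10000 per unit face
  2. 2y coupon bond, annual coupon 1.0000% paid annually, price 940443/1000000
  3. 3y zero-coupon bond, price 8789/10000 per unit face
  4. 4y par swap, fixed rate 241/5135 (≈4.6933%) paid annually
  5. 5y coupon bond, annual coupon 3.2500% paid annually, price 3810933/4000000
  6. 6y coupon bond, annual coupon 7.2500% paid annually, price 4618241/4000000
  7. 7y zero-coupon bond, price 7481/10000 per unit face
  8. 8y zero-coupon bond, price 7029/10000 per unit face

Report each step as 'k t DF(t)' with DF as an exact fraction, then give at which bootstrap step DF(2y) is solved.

1 1 9627/10000
2 2 576/625
3 3 8789/10000
4 4 8313/10000
5 5 506/625
6 6 1947/2500
7 7 7481/10000
8 8 7029/10000
DF(2y) is solved at step 2

step 1 [1y] zero: DF = P = 9627/10000 ≈ 0.962700
step 2 [2y] bond c/1=1/100: DF=(940443/1000000 − 1/100·(0.962700))/(1+1/100) = 576/625 ≈ 0.921600
step 3 [3y] zero: DF = P = 8789/10000 ≈ 0.878900
step 4 [4y] swap r/1=241/5135: DF=(1 − 241/5135·(0.962700+0.921600+0.878900))/(1+241/5135) = 8313/10000 ≈ 0.831300
step 5 [5y] bond c/1=13/400: DF=(3810933/4000000 − 13/400·(0.962700+0.921600+0.878900+0.831300))/(1+13/400) = 506/625 ≈ 0.809600
step 6 [6y] bond c/1=29/400: DF=(4618241/4000000 − 29/400·(0.962700+0.921600+0.878900+0.831300+0.809600))/(1+29/400) = 1947/2500 ≈ 0.778800
step 7 [7y] zero: DF = P = 7481/10000 ≈ 0.748100
step 8 [8y] zero: DF = P = 7029/10000 ≈ 0.702900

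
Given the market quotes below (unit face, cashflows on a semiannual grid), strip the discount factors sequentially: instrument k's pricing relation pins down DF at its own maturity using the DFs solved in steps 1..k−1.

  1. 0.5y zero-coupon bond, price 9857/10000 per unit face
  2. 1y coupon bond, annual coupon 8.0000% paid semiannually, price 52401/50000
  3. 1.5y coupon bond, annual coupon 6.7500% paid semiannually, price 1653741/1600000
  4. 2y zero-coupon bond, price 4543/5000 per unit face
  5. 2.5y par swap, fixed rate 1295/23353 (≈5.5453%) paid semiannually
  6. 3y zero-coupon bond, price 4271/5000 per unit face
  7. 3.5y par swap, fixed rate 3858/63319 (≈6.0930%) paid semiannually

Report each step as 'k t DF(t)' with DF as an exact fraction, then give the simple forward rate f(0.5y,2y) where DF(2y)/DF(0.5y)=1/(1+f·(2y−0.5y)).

1 1/2 9857/10000
2 1 4849/5000
3 3/2 117/125
4 2 4543/5000
5 5/2 1741/2000
6 3 4271/5000
7 7/2 8071/10000
f(0.5y,2y) = ((9857/10000)/(4543/5000) − 1)/(3/2) = 257/4543 ≈ 5.6571%

step 1 [0.5y] zero: DF = P = 9857/10000 ≈ 0.985700
step 2 [1y] bond c/2=1/25: DF=(52401/50000 − 1/25·(0.985700))/(1+1/25) = 4849/5000 ≈ 0.969800
step 3 [1.5y] bond c/2=27/800: DF=(1653741/1600000 − 27/800·(0.985700+0.969800))/(1+27/800) = 117/125 ≈ 0.936000
step 4 [2y] zero: DF = P = 4543/5000 ≈ 0.908600
step 5 [2.5y] swap r/2=1295/46706: DF=(1 − 1295/46706·(0.985700+0.969800+0.936000+0.908600))/(1+1295/46706) = 1741/2000 ≈ 0.870500
step 6 [3y] zero: DF = P = 4271/5000 ≈ 0.854200
step 7 [3.5y] swap r/2=1929/63319: DF=(1 − 1929/63319·(0.985700+0.969800+0.936000+0.908600+0.870500+0.854200))/(1+1929/63319) = 8071/10000 ≈ 0.807100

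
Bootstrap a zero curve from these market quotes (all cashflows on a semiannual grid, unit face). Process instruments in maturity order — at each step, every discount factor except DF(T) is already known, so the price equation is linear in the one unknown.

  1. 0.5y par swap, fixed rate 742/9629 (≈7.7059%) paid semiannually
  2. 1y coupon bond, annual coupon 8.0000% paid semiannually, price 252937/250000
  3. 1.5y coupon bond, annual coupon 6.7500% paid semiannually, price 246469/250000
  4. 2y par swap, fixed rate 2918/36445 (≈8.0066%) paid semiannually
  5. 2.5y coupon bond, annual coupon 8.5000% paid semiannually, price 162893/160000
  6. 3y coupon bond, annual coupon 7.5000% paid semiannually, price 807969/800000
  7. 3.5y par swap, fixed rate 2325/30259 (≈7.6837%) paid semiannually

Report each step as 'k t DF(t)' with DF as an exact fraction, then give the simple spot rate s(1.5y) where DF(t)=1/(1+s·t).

step 1 [0.5y] swap r/2=371/9629: DF=(1 − 371/9629·(0))/(1+371/9629) = 9629/10000 ≈ 0.962900
step 2 [1y] bond c/2=1/25: DF=(252937/250000 − 1/25·(0.962900))/(1+1/25) = 4679/5000 ≈ 0.935800
step 3 [1.5y] bond c/2=27/800: DF=(246469/250000 − 27/800·(0.962900+0.935800))/(1+27/800) = 8917/10000 ≈ 0.891700
step 4 [2y] swap r/2=1459/36445: DF=(1 − 1459/36445·(0.962900+0.935800+0.891700))/(1+1459/36445) = 8541/10000 ≈ 0.854100
step 5 [2.5y] bond c/2=17/400: DF=(162893/160000 − 17/400·(0.962900+0.935800+0.891700+0.854100))/(1+17/400) = 207/250 ≈ 0.828000
step 6 [3y] bond c/2=3/80: DF=(807969/800000 − 3/80·(0.962900+0.935800+0.891700+0.854100+0.828000))/(1+3/80) = 4059/5000 ≈ 0.811800
step 7 [3.5y] swap r/2=2325/60518: DF=(1 − 2325/60518·(0.962900+0.935800+0.891700+0.854100+0.828000+0.811800))/(1+2325/60518) = 307/400 ≈ 0.767500

1 1/2 9629/10000
2 1 4679/5000
3 3/2 8917/10000
4 2 8541/10000
5 5/2 207/250
6 3 4059/5000
7 7/2 307/400
s(1.5y) = (1/(8917/10000) − 1)/(3/2) = 722/8917 ≈ 8.0969%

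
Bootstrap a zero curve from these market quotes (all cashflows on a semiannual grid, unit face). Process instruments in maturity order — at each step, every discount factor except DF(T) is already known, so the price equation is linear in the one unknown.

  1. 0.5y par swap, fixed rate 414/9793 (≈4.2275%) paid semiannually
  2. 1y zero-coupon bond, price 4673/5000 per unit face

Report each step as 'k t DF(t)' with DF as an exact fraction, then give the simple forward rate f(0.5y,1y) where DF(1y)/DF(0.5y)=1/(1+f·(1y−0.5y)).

step 1 [0.5y] swap r/2=207/9793: DF=(1 − 207/9793·(0))/(1+207/9793) = 9793/10000 ≈ 0.979300
step 2 [1y] zero: DF = P = 4673/5000 ≈ 0.934600

1 1/2 9793/10000
2 1 4673/5000
f(0.5y,1y) = ((9793/10000)/(4673/5000) − 1)/(1/2) = 447/4673 ≈ 9.5656%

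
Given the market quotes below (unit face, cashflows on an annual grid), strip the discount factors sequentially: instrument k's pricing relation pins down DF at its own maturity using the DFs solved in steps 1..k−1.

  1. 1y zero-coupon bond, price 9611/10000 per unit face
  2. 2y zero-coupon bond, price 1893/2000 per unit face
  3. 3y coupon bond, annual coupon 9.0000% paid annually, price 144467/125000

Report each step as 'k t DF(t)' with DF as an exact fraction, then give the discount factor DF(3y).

1 1 9611/10000
2 2 1893/2000
3 3 2257/2500
DF(3y) = 2257/2500 ≈ 0.902800

step 1 [1y] zero: DF = P = 9611/10000 ≈ 0.961100
step 2 [2y] zero: DF = P = 1893/2000 ≈ 0.946500
step 3 [3y] bond c/1=9/100: DF=(144467/125000 − 9/100·(0.961100+0.946500))/(1+9/100) = 2257/2500 ≈ 0.902800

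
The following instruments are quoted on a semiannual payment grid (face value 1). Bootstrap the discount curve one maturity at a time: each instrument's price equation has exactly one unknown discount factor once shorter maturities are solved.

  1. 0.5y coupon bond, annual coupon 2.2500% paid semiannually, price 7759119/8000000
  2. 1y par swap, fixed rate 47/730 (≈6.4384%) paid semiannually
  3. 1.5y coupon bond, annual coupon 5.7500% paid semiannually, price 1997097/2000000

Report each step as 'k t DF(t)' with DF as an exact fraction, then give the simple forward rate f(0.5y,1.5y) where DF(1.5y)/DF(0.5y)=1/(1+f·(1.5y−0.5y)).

1 1/2 9591/10000
2 1 9389/10000
3 3/2 1147/1250
f(0.5y,1.5y) = ((9591/10000)/(1147/1250) − 1)/(1) = 415/9176 ≈ 4.5227%

step 1 [0.5y] bond c/2=9/800: DF=(7759119/8000000 − 9/800·(0))/(1+9/800) = 9591/10000 ≈ 0.959100
step 2 [1y] swap r/2=47/1460: DF=(1 − 47/1460·(0.959100))/(1+47/1460) = 9389/10000 ≈ 0.938900
step 3 [1.5y] bond c/2=23/800: DF=(1997097/2000000 − 23/800·(0.959100+0.938900))/(1+23/800) = 1147/1250 ≈ 0.917600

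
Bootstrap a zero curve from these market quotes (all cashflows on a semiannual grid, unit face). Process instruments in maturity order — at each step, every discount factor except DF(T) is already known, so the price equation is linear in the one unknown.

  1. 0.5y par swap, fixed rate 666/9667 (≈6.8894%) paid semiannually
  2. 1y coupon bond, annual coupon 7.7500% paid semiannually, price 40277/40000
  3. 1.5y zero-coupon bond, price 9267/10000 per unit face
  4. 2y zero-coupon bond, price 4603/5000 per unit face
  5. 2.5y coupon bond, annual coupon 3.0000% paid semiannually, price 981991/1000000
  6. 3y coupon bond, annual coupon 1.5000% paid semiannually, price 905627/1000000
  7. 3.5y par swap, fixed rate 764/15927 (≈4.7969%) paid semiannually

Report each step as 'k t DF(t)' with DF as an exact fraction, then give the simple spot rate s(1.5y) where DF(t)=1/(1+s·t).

step 1 [0.5y] swap r/2=333/9667: DF=(1 − 333/9667·(0))/(1+333/9667) = 9667/10000 ≈ 0.966700
step 2 [1y] bond c/2=31/800: DF=(40277/40000 − 31/800·(0.966700))/(1+31/800) = 9333/10000 ≈ 0.933300
step 3 [1.5y] zero: DF = P = 9267/10000 ≈ 0.926700
step 4 [2y] zero: DF = P = 4603/5000 ≈ 0.920600
step 5 [2.5y] bond c/2=3/200: DF=(981991/1000000 − 3/200·(0.966700+0.933300+0.926700+0.920600))/(1+3/200) = 9121/10000 ≈ 0.912100
step 6 [3y] bond c/2=3/400: DF=(905627/1000000 − 3/400·(0.966700+0.933300+0.926700+0.920600+0.912100))/(1+3/400) = 4321/5000 ≈ 0.864200
step 7 [3.5y] swap r/2=382/15927: DF=(1 − 382/15927·(0.966700+0.933300+0.926700+0.920600+0.912100+0.864200))/(1+382/15927) = 1059/1250 ≈ 0.847200

1 1/2 9667/10000
2 1 9333/10000
3 3/2 9267/10000
4 2 4603/5000
5 5/2 9121/10000
6 3 4321/5000
7 7/2 1059/1250
s(1.5y) = (1/(9267/10000) − 1)/(3/2) = 1466/27801 ≈ 5.2732%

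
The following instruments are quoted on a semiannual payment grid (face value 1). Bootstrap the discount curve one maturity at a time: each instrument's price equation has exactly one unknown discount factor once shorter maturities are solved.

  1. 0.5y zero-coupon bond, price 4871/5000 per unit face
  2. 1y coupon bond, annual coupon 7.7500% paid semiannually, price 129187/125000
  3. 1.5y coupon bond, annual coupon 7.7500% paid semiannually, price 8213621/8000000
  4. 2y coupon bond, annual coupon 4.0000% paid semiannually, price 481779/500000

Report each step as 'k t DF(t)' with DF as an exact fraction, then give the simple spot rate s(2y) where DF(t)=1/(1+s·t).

step 1 [0.5y] zero: DF = P = 4871/5000 ≈ 0.974200
step 2 [1y] bond c/2=31/800: DF=(129187/125000 − 31/800·(0.974200))/(1+31/800) = 4793/5000 ≈ 0.958600
step 3 [1.5y] bond c/2=31/800: DF=(8213621/8000000 − 31/800·(0.974200+0.958600))/(1+31/800) = 9163/10000 ≈ 0.916300
step 4 [2y] bond c/2=1/50: DF=(481779/500000 − 1/50·(0.974200+0.958600+0.916300))/(1+1/50) = 1111/1250 ≈ 0.888800

1 1/2 4871/5000
2 1 4793/5000
3 3/2 9163/10000
4 2 1111/1250
s(2y) = (1/(1111/1250) − 1)/(2) = 139/2222 ≈ 6.2556%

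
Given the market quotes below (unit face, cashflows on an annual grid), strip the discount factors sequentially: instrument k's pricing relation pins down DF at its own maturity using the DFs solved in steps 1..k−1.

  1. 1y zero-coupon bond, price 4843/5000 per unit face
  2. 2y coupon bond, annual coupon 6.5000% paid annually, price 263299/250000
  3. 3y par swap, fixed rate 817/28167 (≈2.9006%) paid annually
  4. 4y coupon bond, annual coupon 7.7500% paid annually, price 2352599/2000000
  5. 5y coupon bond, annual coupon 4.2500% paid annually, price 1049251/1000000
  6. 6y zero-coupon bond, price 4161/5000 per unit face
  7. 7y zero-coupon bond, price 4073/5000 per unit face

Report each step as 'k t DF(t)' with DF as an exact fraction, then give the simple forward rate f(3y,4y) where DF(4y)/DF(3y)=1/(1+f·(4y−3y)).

step 1 [1y] zero: DF = P = 4843/5000 ≈ 0.968600
step 2 [2y] bond c/1=13/200: DF=(263299/250000 − 13/200·(0.968600))/(1+13/200) = 4649/5000 ≈ 0.929800
step 3 [3y] swap r/1=817/28167: DF=(1 − 817/28167·(0.968600+0.929800))/(1+817/28167) = 9183/10000 ≈ 0.918300
step 4 [4y] bond c/1=31/400: DF=(2352599/2000000 − 31/400·(0.968600+0.929800+0.918300))/(1+31/400) = 8891/10000 ≈ 0.889100
step 5 [5y] bond c/1=17/400: DF=(1049251/1000000 − 17/400·(0.968600+0.929800+0.918300+0.889100))/(1+17/400) = 4277/5000 ≈ 0.855400
step 6 [6y] zero: DF = P = 4161/5000 ≈ 0.832200
step 7 [7y] zero: DF = P = 4073/5000 ≈ 0.814600

1 1 4843/5000
2 2 4649/5000
3 3 9183/10000
4 4 8891/10000
5 5 4277/5000
6 6 4161/5000
7 7 4073/5000
f(3y,4y) = ((9183/10000)/(8891/10000) − 1)/(1) = 292/8891 ≈ 3.2842%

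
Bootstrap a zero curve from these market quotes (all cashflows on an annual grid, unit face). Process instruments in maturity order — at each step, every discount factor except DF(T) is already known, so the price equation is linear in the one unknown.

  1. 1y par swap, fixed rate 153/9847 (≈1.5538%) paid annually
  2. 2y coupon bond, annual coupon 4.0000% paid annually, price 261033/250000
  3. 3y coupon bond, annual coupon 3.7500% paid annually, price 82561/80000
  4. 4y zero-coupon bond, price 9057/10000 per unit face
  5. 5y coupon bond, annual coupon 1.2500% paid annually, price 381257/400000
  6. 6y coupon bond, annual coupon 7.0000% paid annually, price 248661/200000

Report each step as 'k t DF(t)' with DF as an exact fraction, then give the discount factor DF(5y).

1 1 9847/10000
2 2 9661/10000
3 3 4621/5000
4 4 9057/10000
5 5 8947/10000
6 6 8561/10000
DF(5y) = 8947/10000 ≈ 0.894700

step 1 [1y] swap r/1=153/9847: DF=(1 − 153/9847·(0))/(1+153/9847) = 9847/10000 ≈ 0.984700
step 2 [2y] bond c/1=1/25: DF=(261033/250000 − 1/25·(0.984700))/(1+1/25) = 9661/10000 ≈ 0.966100
step 3 [3y] bond c/1=3/80: DF=(82561/80000 − 3/80·(0.984700+0.966100))/(1+3/80) = 4621/5000 ≈ 0.924200
step 4 [4y] zero: DF = P = 9057/10000 ≈ 0.905700
step 5 [5y] bond c/1=1/80: DF=(381257/400000 − 1/80·(0.984700+0.966100+0.924200+0.905700))/(1+1/80) = 8947/10000 ≈ 0.894700
step 6 [6y] bond c/1=7/100: DF=(248661/200000 − 7/100·(0.984700+0.966100+0.924200+0.905700+0.894700))/(1+7/100) = 8561/10000 ≈ 0.856100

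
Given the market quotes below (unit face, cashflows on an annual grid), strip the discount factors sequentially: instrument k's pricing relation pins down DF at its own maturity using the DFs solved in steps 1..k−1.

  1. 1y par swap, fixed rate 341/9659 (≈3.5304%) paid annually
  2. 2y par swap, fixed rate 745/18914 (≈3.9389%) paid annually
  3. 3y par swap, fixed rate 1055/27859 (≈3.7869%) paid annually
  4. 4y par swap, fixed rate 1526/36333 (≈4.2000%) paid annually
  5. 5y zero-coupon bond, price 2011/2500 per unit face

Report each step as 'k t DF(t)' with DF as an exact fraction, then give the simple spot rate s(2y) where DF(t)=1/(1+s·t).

1 1 9659/10000
2 2 1851/2000
3 3 1789/2000
4 4 4237/5000
5 5 2011/2500
s(2y) = (1/(1851/2000) − 1)/(2) = 149/3702 ≈ 4.0249%

step 1 [1y] swap r/1=341/9659: DF=(1 − 341/9659·(0))/(1+341/9659) = 9659/10000 ≈ 0.965900
step 2 [2y] swap r/1=745/18914: DF=(1 − 745/18914·(0.965900))/(1+745/18914) = 1851/2000 ≈ 0.925500
step 3 [3y] swap r/1=1055/27859: DF=(1 − 1055/27859·(0.965900+0.925500))/(1+1055/27859) = 1789/2000 ≈ 0.894500
step 4 [4y] swap r/1=1526/36333: DF=(1 − 1526/36333·(0.965900+0.925500+0.894500))/(1+1526/36333) = 4237/5000 ≈ 0.847400
step 5 [5y] zero: DF = P = 2011/2500 ≈ 0.804400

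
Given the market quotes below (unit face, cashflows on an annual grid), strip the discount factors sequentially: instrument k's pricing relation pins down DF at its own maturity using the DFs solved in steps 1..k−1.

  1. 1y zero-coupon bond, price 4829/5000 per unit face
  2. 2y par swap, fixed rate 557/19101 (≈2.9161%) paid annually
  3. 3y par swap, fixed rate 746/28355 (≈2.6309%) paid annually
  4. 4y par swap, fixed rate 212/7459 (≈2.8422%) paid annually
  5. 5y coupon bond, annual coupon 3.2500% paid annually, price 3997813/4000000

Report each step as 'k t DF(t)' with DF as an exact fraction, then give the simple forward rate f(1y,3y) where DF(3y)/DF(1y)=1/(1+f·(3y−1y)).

step 1 [1y] zero: DF = P = 4829/5000 ≈ 0.965800
step 2 [2y] swap r/1=557/19101: DF=(1 − 557/19101·(0.965800))/(1+557/19101) = 9443/10000 ≈ 0.944300
step 3 [3y] swap r/1=746/28355: DF=(1 − 746/28355·(0.965800+0.944300))/(1+746/28355) = 4627/5000 ≈ 0.925400
step 4 [4y] swap r/1=212/7459: DF=(1 − 212/7459·(0.965800+0.944300+0.925400))/(1+212/7459) = 447/500 ≈ 0.894000
step 5 [5y] bond c/1=13/400: DF=(3997813/4000000 − 13/400·(0.965800+0.944300+0.925400+0.894000))/(1+13/400) = 4253/5000 ≈ 0.850600

1 1 4829/5000
2 2 9443/10000
3 3 4627/5000
4 4 447/500
5 5 4253/5000
f(1y,3y) = ((4829/5000)/(4627/5000) − 1)/(2) = 101/4627 ≈ 2.1828%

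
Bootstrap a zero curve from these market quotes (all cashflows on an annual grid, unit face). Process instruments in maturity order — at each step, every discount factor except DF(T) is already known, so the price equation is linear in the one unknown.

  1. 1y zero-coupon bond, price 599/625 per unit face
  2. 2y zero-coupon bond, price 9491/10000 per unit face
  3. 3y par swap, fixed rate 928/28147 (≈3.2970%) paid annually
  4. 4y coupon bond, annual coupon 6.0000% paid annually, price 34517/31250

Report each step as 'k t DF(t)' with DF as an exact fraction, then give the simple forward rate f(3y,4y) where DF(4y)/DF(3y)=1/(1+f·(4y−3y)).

step 1 [1y] zero: DF = P = 599/625 ≈ 0.958400
step 2 [2y] zero: DF = P = 9491/10000 ≈ 0.949100
step 3 [3y] swap r/1=928/28147: DF=(1 − 928/28147·(0.958400+0.949100))/(1+928/28147) = 567/625 ≈ 0.907200
step 4 [4y] bond c/1=3/50: DF=(34517/31250 − 3/50·(0.958400+0.949100+0.907200))/(1+3/50) = 8827/10000 ≈ 0.882700

1 1 599/625
2 2 9491/10000
3 3 567/625
4 4 8827/10000
f(3y,4y) = ((567/625)/(8827/10000) − 1)/(1) = 35/1261 ≈ 2.7756%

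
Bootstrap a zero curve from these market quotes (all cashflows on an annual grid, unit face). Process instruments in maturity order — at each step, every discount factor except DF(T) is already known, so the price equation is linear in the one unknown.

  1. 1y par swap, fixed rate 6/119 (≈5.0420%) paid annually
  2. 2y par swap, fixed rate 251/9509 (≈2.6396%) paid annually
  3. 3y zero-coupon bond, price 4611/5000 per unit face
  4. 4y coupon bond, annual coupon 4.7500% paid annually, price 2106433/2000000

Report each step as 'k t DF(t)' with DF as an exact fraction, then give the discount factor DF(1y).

step 1 [1y] swap r/1=6/119: DF=(1 − 6/119·(0))/(1+6/119) = 119/125 ≈ 0.952000
step 2 [2y] swap r/1=251/9509: DF=(1 − 251/9509·(0.952000))/(1+251/9509) = 4749/5000 ≈ 0.949800
step 3 [3y] zero: DF = P = 4611/5000 ≈ 0.922200
step 4 [4y] bond c/1=19/400: DF=(2106433/2000000 − 19/400·(0.952000+0.949800+0.922200))/(1+19/400) = 4387/5000 ≈ 0.877400

1 1 119/125
2 2 4749/5000
3 3 4611/5000
4 4 4387/5000
DF(1y) = 119/125 ≈ 0.952000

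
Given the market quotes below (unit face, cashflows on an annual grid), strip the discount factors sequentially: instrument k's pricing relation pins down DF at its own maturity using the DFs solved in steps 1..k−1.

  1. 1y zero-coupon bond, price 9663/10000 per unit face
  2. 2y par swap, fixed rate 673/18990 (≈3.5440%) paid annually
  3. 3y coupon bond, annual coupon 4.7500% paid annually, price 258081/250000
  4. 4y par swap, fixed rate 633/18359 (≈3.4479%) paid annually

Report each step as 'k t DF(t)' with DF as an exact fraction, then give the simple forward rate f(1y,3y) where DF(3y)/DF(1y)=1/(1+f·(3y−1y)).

step 1 [1y] zero: DF = P = 9663/10000 ≈ 0.966300
step 2 [2y] swap r/1=673/18990: DF=(1 − 673/18990·(0.966300))/(1+673/18990) = 9327/10000 ≈ 0.932700
step 3 [3y] bond c/1=19/400: DF=(258081/250000 − 19/400·(0.966300+0.932700))/(1+19/400) = 4497/5000 ≈ 0.899400
step 4 [4y] swap r/1=633/18359: DF=(1 − 633/18359·(0.966300+0.932700+0.899400))/(1+633/18359) = 4367/5000 ≈ 0.873400

1 1 9663/10000
2 2 9327/10000
3 3 4497/5000
4 4 4367/5000
f(1y,3y) = ((9663/10000)/(4497/5000) − 1)/(2) = 223/5996 ≈ 3.7191%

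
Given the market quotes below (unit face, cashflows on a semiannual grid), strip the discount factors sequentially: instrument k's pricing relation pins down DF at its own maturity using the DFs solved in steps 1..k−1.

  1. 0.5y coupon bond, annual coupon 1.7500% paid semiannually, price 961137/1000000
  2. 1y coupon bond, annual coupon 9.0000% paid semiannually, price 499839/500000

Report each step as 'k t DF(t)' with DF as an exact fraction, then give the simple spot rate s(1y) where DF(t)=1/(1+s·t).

step 1 [0.5y] bond c/2=7/800: DF=(961137/1000000 − 7/800·(0))/(1+7/800) = 1191/1250 ≈ 0.952800
step 2 [1y] bond c/2=9/200: DF=(499839/500000 − 9/200·(0.952800))/(1+9/200) = 2289/2500 ≈ 0.915600

1 1/2 1191/1250
2 1 2289/2500
s(1y) = (1/(2289/2500) − 1)/(1) = 211/2289 ≈ 9.2180%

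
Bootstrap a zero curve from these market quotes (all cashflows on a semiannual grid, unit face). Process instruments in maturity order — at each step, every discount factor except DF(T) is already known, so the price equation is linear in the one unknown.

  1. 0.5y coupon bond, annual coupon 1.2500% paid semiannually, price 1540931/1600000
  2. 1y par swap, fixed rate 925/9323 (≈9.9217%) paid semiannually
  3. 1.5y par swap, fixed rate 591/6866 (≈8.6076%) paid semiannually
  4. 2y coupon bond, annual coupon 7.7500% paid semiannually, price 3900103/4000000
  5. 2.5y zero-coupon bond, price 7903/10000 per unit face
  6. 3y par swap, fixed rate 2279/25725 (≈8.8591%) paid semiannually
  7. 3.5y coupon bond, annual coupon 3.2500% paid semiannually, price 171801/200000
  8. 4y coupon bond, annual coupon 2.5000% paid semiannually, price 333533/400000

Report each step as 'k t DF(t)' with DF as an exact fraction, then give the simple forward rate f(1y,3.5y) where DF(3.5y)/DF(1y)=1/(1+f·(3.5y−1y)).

step 1 [0.5y] bond c/2=1/160: DF=(1540931/1600000 − 1/160·(0))/(1+1/160) = 9571/10000 ≈ 0.957100
step 2 [1y] swap r/2=925/18646: DF=(1 − 925/18646·(0.957100))/(1+925/18646) = 363/400 ≈ 0.907500
step 3 [1.5y] swap r/2=591/13732: DF=(1 − 591/13732·(0.957100+0.907500))/(1+591/13732) = 4409/5000 ≈ 0.881800
step 4 [2y] bond c/2=31/800: DF=(3900103/4000000 − 31/800·(0.957100+0.907500+0.881800))/(1+31/800) = 4181/5000 ≈ 0.836200
step 5 [2.5y] zero: DF = P = 7903/10000 ≈ 0.790300
step 6 [3y] swap r/2=2279/51450: DF=(1 − 2279/51450·(0.957100+0.907500+0.881800+0.836200+0.790300))/(1+2279/51450) = 7721/10000 ≈ 0.772100
step 7 [3.5y] bond c/2=13/800: DF=(171801/200000 − 13/800·(0.957100+0.907500+0.881800+0.836200+0.790300+0.772100))/(1+13/800) = 763/1000 ≈ 0.763000
step 8 [4y] bond c/2=1/80: DF=(333533/400000 − 1/80·(0.957100+0.907500+0.881800+0.836200+0.790300+0.772100+0.763000))/(1+1/80) = 3753/5000 ≈ 0.750600

1 1/2 9571/10000
2 1 363/400
3 3/2 4409/5000
4 2 4181/5000
5 5/2 7903/10000
6 3 7721/10000
7 7/2 763/1000
8 4 3753/5000
f(1y,3.5y) = ((363/400)/(763/1000) − 1)/(5/2) = 289/3815 ≈ 7.5754%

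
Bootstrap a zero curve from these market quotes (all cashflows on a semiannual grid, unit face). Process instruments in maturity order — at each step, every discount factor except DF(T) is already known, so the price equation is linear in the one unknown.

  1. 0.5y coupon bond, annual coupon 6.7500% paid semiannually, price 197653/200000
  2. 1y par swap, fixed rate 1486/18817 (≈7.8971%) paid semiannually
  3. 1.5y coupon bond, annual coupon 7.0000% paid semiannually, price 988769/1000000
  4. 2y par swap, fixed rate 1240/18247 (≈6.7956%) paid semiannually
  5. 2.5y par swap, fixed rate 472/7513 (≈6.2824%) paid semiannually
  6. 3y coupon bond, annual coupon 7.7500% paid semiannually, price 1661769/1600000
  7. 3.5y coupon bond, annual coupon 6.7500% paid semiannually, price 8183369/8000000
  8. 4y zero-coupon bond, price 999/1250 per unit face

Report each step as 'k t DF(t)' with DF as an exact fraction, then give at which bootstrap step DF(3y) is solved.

1 1/2 239/250
2 1 9257/10000
3 3/2 8917/10000
4 2 219/250
5 5/2 1073/1250
6 3 8317/10000
7 7/2 1019/1250
8 4 999/1250
DF(3y) is solved at step 6

step 1 [0.5y] bond c/2=27/800: DF=(197653/200000 − 27/800·(0))/(1+27/800) = 239/250 ≈ 0.956000
step 2 [1y] swap r/2=743/18817: DF=(1 − 743/18817·(0.956000))/(1+743/18817) = 9257/10000 ≈ 0.925700
step 3 [1.5y] bond c/2=7/200: DF=(988769/1000000 − 7/200·(0.956000+0.925700))/(1+7/200) = 8917/10000 ≈ 0.891700
step 4 [2y] swap r/2=620/18247: DF=(1 − 620/18247·(0.956000+0.925700+0.891700))/(1+620/18247) = 219/250 ≈ 0.876000
step 5 [2.5y] swap r/2=236/7513: DF=(1 − 236/7513·(0.956000+0.925700+0.891700+0.876000))/(1+236/7513) = 1073/1250 ≈ 0.858400
step 6 [3y] bond c/2=31/800: DF=(1661769/1600000 − 31/800·(0.956000+0.925700+0.891700+0.876000+0.858400))/(1+31/800) = 8317/10000 ≈ 0.831700
step 7 [3.5y] bond c/2=27/800: DF=(8183369/8000000 − 27/800·(0.956000+0.925700+0.891700+0.876000+0.858400+0.831700))/(1+27/800) = 1019/1250 ≈ 0.815200
step 8 [4y] zero: DF = P = 999/1250 ≈ 0.799200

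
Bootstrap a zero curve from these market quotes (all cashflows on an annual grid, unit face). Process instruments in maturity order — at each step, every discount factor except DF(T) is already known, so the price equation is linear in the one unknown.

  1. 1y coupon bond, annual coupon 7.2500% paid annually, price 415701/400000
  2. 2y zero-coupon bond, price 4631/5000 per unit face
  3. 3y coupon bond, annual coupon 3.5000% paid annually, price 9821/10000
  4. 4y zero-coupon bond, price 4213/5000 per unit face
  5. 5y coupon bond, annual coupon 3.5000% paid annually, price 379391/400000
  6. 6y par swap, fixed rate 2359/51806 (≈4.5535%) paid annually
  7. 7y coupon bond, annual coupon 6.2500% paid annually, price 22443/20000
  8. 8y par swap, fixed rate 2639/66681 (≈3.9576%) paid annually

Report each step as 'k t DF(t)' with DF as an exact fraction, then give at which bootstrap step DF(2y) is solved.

1 1 969/1000
2 2 4631/5000
3 3 553/625
4 4 4213/5000
5 5 7939/10000
6 6 7641/10000
7 7 3757/5000
8 8 7361/10000
DF(2y) is solved at step 2

step 1 [1y] bond c/1=29/400: DF=(415701/400000 − 29/400·(0))/(1+29/400) = 969/1000 ≈ 0.969000
step 2 [2y] zero: DF = P = 4631/5000 ≈ 0.926200
step 3 [3y] bond c/1=7/200: DF=(9821/10000 − 7/200·(0.969000+0.926200))/(1+7/200) = 553/625 ≈ 0.884800
step 4 [4y] zero: DF = P = 4213/5000 ≈ 0.842600
step 5 [5y] bond c/1=7/200: DF=(379391/400000 − 7/200·(0.969000+0.926200+0.884800+0.842600))/(1+7/200) = 7939/10000 ≈ 0.793900
step 6 [6y] swap r/1=2359/51806: DF=(1 − 2359/51806·(0.969000+0.926200+0.884800+0.842600+0.793900))/(1+2359/51806) = 7641/10000 ≈ 0.764100
step 7 [7y] bond c/1=1/16: DF=(22443/20000 − 1/16·(0.969000+0.926200+0.884800+0.842600+0.793900+0.764100))/(1+1/16) = 3757/5000 ≈ 0.751400
step 8 [8y] swap r/1=2639/66681: DF=(1 − 2639/66681·(0.969000+0.926200+0.884800+0.842600+0.793900+0.764100+0.751400))/(1+2639/66681) = 7361/10000 ≈ 0.736100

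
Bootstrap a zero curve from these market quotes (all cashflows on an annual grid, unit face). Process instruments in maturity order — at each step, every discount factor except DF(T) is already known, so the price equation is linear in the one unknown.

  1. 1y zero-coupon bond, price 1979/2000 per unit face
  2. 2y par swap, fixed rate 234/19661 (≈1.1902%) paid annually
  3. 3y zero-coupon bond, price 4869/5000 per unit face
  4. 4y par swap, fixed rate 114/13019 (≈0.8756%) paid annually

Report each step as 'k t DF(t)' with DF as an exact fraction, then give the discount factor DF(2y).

step 1 [1y] zero: DF = P = 1979/2000 ≈ 0.989500
step 2 [2y] swap r/1=234/19661: DF=(1 − 234/19661·(0.989500))/(1+234/19661) = 4883/5000 ≈ 0.976600
step 3 [3y] zero: DF = P = 4869/5000 ≈ 0.973800
step 4 [4y] swap r/1=114/13019: DF=(1 − 114/13019·(0.989500+0.976600+0.973800))/(1+114/13019) = 4829/5000 ≈ 0.965800

1 1 1979/2000
2 2 4883/5000
3 3 4869/5000
4 4 4829/5000
DF(2y) = 4883/5000 ≈ 0.976600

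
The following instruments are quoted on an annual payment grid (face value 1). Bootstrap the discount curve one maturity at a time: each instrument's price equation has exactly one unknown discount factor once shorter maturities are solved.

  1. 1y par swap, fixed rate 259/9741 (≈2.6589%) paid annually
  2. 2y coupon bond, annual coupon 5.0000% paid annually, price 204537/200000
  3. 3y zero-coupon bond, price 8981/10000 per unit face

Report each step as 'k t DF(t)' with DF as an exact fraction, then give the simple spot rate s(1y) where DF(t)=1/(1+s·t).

1 1 9741/10000
2 2 2319/2500
3 3 8981/10000
s(1y) = (1/(9741/10000) − 1)/(1) = 259/9741 ≈ 2.6589%

step 1 [1y] swap r/1=259/9741: DF=(1 − 259/9741·(0))/(1+259/9741) = 9741/10000 ≈ 0.974100
step 2 [2y] bond c/1=1/20: DF=(204537/200000 − 1/20·(0.974100))/(1+1/20) = 2319/2500 ≈ 0.927600
step 3 [3y] zero: DF = P = 8981/10000 ≈ 0.898100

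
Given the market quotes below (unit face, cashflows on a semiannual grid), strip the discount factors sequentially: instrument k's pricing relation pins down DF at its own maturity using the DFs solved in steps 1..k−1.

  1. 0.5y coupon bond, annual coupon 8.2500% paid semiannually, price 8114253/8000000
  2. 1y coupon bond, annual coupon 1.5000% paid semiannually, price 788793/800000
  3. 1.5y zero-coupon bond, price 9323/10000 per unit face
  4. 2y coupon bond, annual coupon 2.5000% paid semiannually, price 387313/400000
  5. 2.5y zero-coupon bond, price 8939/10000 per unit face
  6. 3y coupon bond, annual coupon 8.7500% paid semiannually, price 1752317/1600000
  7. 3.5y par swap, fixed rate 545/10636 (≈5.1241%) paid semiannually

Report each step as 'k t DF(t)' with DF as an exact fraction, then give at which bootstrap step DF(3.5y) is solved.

step 1 [0.5y] bond c/2=33/800: DF=(8114253/8000000 − 33/800·(0))/(1+33/800) = 9741/10000 ≈ 0.974100
step 2 [1y] bond c/2=3/400: DF=(788793/800000 − 3/400·(0.974100))/(1+3/400) = 4857/5000 ≈ 0.971400
step 3 [1.5y] zero: DF = P = 9323/10000 ≈ 0.932300
step 4 [2y] bond c/2=1/80: DF=(387313/400000 − 1/80·(0.974100+0.971400+0.932300))/(1+1/80) = 1151/1250 ≈ 0.920800
step 5 [2.5y] zero: DF = P = 8939/10000 ≈ 0.893900
step 6 [3y] bond c/2=7/160: DF=(1752317/1600000 − 7/160·(0.974100+0.971400+0.932300+0.920800+0.893900))/(1+7/160) = 4263/5000 ≈ 0.852600
step 7 [3.5y] swap r/2=545/21272: DF=(1 − 545/21272·(0.974100+0.971400+0.932300+0.920800+0.893900+0.852600))/(1+545/21272) = 1673/2000 ≈ 0.836500

1 1/2 9741/10000
2 1 4857/5000
3 3/2 9323/10000
4 2 1151/1250
5 5/2 8939/10000
6 3 4263/5000
7 7/2 1673/2000
DF(3.5y) is solved at step 7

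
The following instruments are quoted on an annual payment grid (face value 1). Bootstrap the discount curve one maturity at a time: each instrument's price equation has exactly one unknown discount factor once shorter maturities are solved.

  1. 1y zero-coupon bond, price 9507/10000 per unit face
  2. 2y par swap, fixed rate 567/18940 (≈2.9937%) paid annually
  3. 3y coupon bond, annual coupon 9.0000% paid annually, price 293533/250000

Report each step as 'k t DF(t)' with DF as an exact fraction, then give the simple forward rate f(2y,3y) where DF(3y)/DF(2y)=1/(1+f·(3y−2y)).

step 1 [1y] zero: DF = P = 9507/10000 ≈ 0.950700
step 2 [2y] swap r/1=567/18940: DF=(1 − 567/18940·(0.950700))/(1+567/18940) = 9433/10000 ≈ 0.943300
step 3 [3y] bond c/1=9/100: DF=(293533/250000 − 9/100·(0.950700+0.943300))/(1+9/100) = 1151/1250 ≈ 0.920800

1 1 9507/10000
2 2 9433/10000
3 3 1151/1250
f(2y,3y) = ((9433/10000)/(1151/1250) − 1)/(1) = 225/9208 ≈ 2.4435%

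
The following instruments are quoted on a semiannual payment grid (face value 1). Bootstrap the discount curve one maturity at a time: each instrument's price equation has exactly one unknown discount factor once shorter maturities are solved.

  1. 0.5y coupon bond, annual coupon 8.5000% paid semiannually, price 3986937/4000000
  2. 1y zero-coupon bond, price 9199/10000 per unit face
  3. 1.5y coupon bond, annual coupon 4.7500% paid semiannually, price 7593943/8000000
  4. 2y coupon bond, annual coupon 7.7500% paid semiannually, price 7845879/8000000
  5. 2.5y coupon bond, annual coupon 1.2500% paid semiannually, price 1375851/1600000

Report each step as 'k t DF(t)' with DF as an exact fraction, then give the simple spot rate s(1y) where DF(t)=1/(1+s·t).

step 1 [0.5y] bond c/2=17/400: DF=(3986937/4000000 − 17/400·(0))/(1+17/400) = 9561/10000 ≈ 0.956100
step 2 [1y] zero: DF = P = 9199/10000 ≈ 0.919900
step 3 [1.5y] bond c/2=19/800: DF=(7593943/8000000 − 19/800·(0.956100+0.919900))/(1+19/800) = 8837/10000 ≈ 0.883700
step 4 [2y] bond c/2=31/800: DF=(7845879/8000000 − 31/800·(0.956100+0.919900+0.883700))/(1+31/800) = 2103/2500 ≈ 0.841200
step 5 [2.5y] bond c/2=1/160: DF=(1375851/1600000 − 1/160·(0.956100+0.919900+0.883700+0.841200))/(1+1/160) = 4161/5000 ≈ 0.832200

1 1/2 9561/10000
2 1 9199/10000
3 3/2 8837/10000
4 2 2103/2500
5 5/2 4161/5000
s(1y) = (1/(9199/10000) − 1)/(1) = 801/9199 ≈ 8.7075%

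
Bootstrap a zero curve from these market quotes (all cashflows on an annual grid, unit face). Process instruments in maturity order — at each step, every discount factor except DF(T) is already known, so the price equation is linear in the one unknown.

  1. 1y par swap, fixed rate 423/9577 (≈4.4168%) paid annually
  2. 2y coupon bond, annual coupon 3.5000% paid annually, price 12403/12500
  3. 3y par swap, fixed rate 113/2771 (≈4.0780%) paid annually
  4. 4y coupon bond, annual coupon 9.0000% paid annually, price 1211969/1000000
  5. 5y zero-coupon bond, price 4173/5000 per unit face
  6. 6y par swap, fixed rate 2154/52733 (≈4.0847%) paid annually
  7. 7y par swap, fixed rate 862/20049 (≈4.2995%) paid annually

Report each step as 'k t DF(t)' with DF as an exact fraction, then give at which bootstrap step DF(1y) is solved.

step 1 [1y] swap r/1=423/9577: DF=(1 − 423/9577·(0))/(1+423/9577) = 9577/10000 ≈ 0.957700
step 2 [2y] bond c/1=7/200: DF=(12403/12500 − 7/200·(0.957700))/(1+7/200) = 9263/10000 ≈ 0.926300
step 3 [3y] swap r/1=113/2771: DF=(1 − 113/2771·(0.957700+0.926300))/(1+113/2771) = 887/1000 ≈ 0.887000
step 4 [4y] bond c/1=9/100: DF=(1211969/1000000 − 9/100·(0.957700+0.926300+0.887000))/(1+9/100) = 8831/10000 ≈ 0.883100
step 5 [5y] zero: DF = P = 4173/5000 ≈ 0.834600
step 6 [6y] swap r/1=2154/52733: DF=(1 − 2154/52733·(0.957700+0.926300+0.887000+0.883100+0.834600))/(1+2154/52733) = 3923/5000 ≈ 0.784600
step 7 [7y] swap r/1=862/20049: DF=(1 − 862/20049·(0.957700+0.926300+0.887000+0.883100+0.834600+0.784600))/(1+862/20049) = 3707/5000 ≈ 0.741400

1 1 9577/10000
2 2 9263/10000
3 3 887/1000
4 4 8831/10000
5 5 4173/5000
6 6 3923/5000
7 7 3707/5000
DF(1y) is solved at step 1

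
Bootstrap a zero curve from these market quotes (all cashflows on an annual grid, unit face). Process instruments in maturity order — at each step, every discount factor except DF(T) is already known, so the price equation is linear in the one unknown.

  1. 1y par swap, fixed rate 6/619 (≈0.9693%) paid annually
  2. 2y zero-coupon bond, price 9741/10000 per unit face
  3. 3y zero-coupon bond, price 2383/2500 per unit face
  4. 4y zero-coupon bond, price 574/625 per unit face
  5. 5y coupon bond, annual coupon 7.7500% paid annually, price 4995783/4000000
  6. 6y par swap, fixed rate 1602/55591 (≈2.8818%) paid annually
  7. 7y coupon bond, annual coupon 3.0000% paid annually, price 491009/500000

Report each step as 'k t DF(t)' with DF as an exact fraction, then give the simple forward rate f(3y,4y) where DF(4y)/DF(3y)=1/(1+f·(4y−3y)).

1 1 619/625
2 2 9741/10000
3 3 2383/2500
4 4 574/625
5 5 552/625
6 6 4199/5000
7 7 1583/2000
f(3y,4y) = ((2383/2500)/(574/625) − 1)/(1) = 87/2296 ≈ 3.7892%

step 1 [1y] swap r/1=6/619: DF=(1 − 6/619·(0))/(1+6/619) = 619/625 ≈ 0.990400
step 2 [2y] zero: DF = P = 9741/10000 ≈ 0.974100
step 3 [3y] zero: DF = P = 2383/2500 ≈ 0.953200
step 4 [4y] zero: DF = P = 574/625 ≈ 0.918400
step 5 [5y] bond c/1=31/400: DF=(4995783/4000000 − 31/400·(0.990400+0.974100+0.953200+0.918400))/(1+31/400) = 552/625 ≈ 0.883200
step 6 [6y] swap r/1=1602/55591: DF=(1 − 1602/55591·(0.990400+0.974100+0.953200+0.918400+0.883200))/(1+1602/55591) = 4199/5000 ≈ 0.839800
step 7 [7y] bond c/1=3/100: DF=(491009/500000 − 3/100·(0.990400+0.974100+0.953200+0.918400+0.883200+0.839800))/(1+3/100) = 1583/2000 ≈ 0.791500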